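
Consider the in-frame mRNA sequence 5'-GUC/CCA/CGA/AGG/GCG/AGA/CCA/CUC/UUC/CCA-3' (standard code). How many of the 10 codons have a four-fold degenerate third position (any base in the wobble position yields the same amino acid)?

Codon 1 GUC (Val): third position 4-fold.
Codon 2 CCA (Pro): third position 4-fold.
Codon 3 CGA (Arg): third position 4-fold.
Codon 4 AGG (Arg): third position 2-fold.
Codon 5 GCG (Ala): third position 4-fold.
Codon 6 AGA (Arg): third position 2-fold.
Codon 7 CCA (Pro): third position 4-fold.
Codon 8 CUC (Leu): third position 4-fold.
Codon 9 UUC (Phe): third position 2-fold.
Codon 10 CCA (Pro): third position 4-fold.
Four-fold degenerate third positions: 7.

7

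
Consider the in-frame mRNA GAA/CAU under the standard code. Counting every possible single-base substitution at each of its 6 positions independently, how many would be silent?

Codon 1 (GAA, Glu): 1 synonymous substitution.
Codon 2 (CAU, His): 1 synonymous substitution.
Total: 1 + 1 = 2.

2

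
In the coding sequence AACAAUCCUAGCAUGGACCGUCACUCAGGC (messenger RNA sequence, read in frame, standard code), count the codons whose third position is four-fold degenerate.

Codon 1 AAC (Asn): third position 2-fold.
Codon 2 AAU (Asn): third position 2-fold.
Codon 3 CCU (Pro): third position 4-fold.
Codon 4 AGC (Ser): third position 2-fold.
Codon 5 AUG (Met): third position 1-fold.
Codon 6 GAC (Asp): third position 2-fold.
Codon 7 CGU (Arg): third position 4-fold.
Codon 8 CAC (His): third position 2-fold.
Codon 9 UCA (Ser): third position 4-fold.
Codon 10 GGC (Gly): third position 4-fold.
Four-fold degenerate third positions: 4.

4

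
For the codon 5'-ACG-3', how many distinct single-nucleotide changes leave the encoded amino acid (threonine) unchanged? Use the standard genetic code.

3

Position 1: none → 0 synonymous.
Position 2: none → 0 synonymous.
Position 3: ACU, ACC, ACA → 3 synonymous.
Total: 0 + 0 + 3 = 3.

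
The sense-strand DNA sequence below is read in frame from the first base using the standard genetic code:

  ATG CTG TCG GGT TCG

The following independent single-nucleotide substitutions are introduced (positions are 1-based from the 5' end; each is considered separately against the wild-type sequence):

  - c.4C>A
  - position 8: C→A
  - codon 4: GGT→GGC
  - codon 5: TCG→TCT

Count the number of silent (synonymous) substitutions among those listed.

2

Codon 2: CTG (Leu) → ATG (Met) — missense.
Codon 3: TCG (Ser) → TAG (Stop) — nonsense.
Codon 4: GGT (Gly) → GGC (Gly) — synonymous.
Codon 5: TCG (Ser) → TCT (Ser) — synonymous.
Synonymous: 2 of 4.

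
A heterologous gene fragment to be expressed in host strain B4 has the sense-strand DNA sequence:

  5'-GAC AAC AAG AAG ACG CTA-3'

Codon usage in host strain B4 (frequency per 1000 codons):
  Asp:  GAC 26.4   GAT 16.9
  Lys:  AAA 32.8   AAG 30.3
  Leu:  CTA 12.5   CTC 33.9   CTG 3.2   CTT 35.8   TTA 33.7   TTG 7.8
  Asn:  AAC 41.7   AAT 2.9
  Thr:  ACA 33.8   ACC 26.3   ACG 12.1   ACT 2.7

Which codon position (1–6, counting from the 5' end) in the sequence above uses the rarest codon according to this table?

5

Codon 1 GAC (Asp): 26.4 per 1000.
Codon 2 AAC (Asn): 41.7 per 1000.
Codon 3 AAG (Lys): 30.3 per 1000.
Codon 4 AAG (Lys): 30.3 per 1000.
Codon 5 ACG (Thr): 12.1 per 1000.
Codon 6 CTA (Leu): 12.5 per 1000.
Lowest frequency is 12.1 at codon 5.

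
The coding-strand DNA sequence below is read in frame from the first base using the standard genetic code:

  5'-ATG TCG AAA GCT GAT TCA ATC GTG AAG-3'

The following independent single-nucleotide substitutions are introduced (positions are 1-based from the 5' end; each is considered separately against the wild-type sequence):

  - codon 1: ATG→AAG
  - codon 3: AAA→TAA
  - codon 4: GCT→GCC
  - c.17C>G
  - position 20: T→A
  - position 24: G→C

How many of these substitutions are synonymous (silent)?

2

Codon 1: ATG (Met) → AAG (Lys) — missense.
Codon 3: AAA (Lys) → TAA (Stop) — nonsense.
Codon 4: GCT (Ala) → GCC (Ala) — synonymous.
Codon 6: TCA (Ser) → TGA (Stop) — nonsense.
Codon 7: ATC (Ile) → AAC (Asn) — missense.
Codon 8: GTG (Val) → GTC (Val) — synonymous.
Synonymous: 2 of 6.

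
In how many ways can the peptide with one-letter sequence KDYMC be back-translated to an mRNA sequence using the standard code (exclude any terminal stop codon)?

Lys: 2 codons.
Asp: 2 codons.
Tyr: 2 codons.
Met: 1 codon.
Cys: 2 codons.
2 × 2 × 2 × 1 × 2 = 16.

16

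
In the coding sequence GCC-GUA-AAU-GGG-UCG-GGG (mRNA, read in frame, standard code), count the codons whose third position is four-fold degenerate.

Codon 1 GCC (Ala): third position 4-fold.
Codon 2 GUA (Val): third position 4-fold.
Codon 3 AAU (Asn): third position 2-fold.
Codon 4 GGG (Gly): third position 4-fold.
Codon 5 UCG (Ser): third position 4-fold.
Codon 6 GGG (Gly): third position 4-fold.
Four-fold degenerate third positions: 5.

5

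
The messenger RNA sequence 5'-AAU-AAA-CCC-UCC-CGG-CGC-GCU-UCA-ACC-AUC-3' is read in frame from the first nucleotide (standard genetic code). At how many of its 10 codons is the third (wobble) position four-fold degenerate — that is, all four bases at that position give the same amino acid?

Codon 1 AAU (Asn): third position 2-fold.
Codon 2 AAA (Lys): third position 2-fold.
Codon 3 CCC (Pro): third position 4-fold.
Codon 4 UCC (Ser): third position 4-fold.
Codon 5 CGG (Arg): third position 4-fold.
Codon 6 CGC (Arg): third position 4-fold.
Codon 7 GCU (Ala): third position 4-fold.
Codon 8 UCA (Ser): third position 4-fold.
Codon 9 ACC (Thr): third position 4-fold.
Codon 10 AUC (Ile): third position 3-fold.
Four-fold degenerate third positions: 7.

7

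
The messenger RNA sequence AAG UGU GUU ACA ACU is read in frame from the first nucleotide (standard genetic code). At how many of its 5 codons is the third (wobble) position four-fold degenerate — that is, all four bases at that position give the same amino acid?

3

Codon 1 AAG (Lys): third position 2-fold.
Codon 2 UGU (Cys): third position 2-fold.
Codon 3 GUU (Val): third position 4-fold.
Codon 4 ACA (Thr): third position 4-fold.
Codon 5 ACU (Thr): third position 4-fold.
Four-fold degenerate third positions: 3.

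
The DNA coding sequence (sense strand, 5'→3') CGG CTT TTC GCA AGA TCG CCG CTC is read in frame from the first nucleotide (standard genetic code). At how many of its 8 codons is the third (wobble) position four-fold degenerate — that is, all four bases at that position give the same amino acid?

Codon 1 CGG (Arg): third position 4-fold.
Codon 2 CTT (Leu): third position 4-fold.
Codon 3 TTC (Phe): third position 2-fold.
Codon 4 GCA (Ala): third position 4-fold.
Codon 5 AGA (Arg): third position 2-fold.
Codon 6 TCG (Ser): third position 4-fold.
Codon 7 CCG (Pro): third position 4-fold.
Codon 8 CTC (Leu): third position 4-fold.
Four-fold degenerate third positions: 6.

6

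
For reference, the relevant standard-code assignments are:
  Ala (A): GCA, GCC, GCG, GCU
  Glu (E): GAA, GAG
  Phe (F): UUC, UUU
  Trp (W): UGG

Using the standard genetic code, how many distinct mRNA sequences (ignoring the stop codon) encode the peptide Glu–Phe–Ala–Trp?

16

Glu: 2 codons.
Phe: 2 codons.
Ala: 4 codons.
Trp: 1 codon.
2 × 2 × 4 × 1 = 16.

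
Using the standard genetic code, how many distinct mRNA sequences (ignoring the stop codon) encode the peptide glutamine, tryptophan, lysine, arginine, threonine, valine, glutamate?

Gln: 2 codons.
Trp: 1 codon.
Lys: 2 codons.
Arg: 6 codons.
Thr: 4 codons.
Val: 4 codons.
Glu: 2 codons.
2 × 1 × 2 × 6 × 4 × 4 × 2 = 768.

768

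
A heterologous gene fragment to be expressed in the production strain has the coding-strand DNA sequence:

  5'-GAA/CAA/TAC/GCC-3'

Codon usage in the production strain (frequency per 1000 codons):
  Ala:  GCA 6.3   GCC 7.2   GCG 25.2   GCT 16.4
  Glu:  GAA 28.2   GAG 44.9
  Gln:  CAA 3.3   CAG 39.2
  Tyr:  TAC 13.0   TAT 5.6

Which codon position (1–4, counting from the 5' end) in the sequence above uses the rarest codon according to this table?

Codon 1 GAA (Glu): 28.2 per 1000.
Codon 2 CAA (Gln): 3.3 per 1000.
Codon 3 TAC (Tyr): 13.0 per 1000.
Codon 4 GCC (Ala): 7.2 per 1000.
Lowest frequency is 3.3 at codon 2.

2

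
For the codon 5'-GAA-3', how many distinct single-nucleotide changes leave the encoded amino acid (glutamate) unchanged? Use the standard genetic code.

1

Position 1: none → 0 synonymous.
Position 2: none → 0 synonymous.
Position 3: GAG → 1 synonymous.
Total: 0 + 0 + 1 = 1.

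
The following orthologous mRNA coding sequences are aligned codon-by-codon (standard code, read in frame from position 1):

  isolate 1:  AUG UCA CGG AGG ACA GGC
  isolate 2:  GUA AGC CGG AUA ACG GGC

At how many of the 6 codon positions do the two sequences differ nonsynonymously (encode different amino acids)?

Codon 1: AUG Met / GUA Val — nonsynonymous.
Codon 2: UCA Ser / AGC Ser — synonymous.
Codon 3: CGG Arg / CGG Arg — identical.
Codon 4: AGG Arg / AUA Ile — nonsynonymous.
Codon 5: ACA Thr / ACG Thr — synonymous.
Codon 6: GGC Gly / GGC Gly — identical.
Nonsynonymous differences: 2.

2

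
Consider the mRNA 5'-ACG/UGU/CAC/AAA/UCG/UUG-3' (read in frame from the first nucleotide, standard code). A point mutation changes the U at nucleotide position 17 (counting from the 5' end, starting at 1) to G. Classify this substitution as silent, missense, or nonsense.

missense

Position 17 falls in codon 6: UUG → Leu.
After the substitution the codon is UGG → Trp.
Leu ≠ Trp, so this is a missense mutation.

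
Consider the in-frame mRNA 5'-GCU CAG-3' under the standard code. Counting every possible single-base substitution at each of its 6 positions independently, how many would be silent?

4

Codon 1 (GCU, Ala): 3 synonymous substitutions.
Codon 2 (CAG, Gln): 1 synonymous substitution.
Total: 3 + 1 = 4.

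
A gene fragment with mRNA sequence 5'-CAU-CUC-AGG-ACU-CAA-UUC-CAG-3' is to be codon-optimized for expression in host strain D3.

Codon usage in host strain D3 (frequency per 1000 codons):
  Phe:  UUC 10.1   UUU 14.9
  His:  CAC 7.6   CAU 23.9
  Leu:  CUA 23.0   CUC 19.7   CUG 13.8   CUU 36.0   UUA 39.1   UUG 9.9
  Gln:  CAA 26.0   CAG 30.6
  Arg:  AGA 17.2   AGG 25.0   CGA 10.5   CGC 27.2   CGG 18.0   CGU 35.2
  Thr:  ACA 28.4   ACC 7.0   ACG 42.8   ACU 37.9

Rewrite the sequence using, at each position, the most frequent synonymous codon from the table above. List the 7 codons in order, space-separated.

CAU UUA CGU ACG CAG UUU CAG

Codon 1 (His): best is CAU at 23.9.
Codon 2 (Leu): best is UUA at 39.1.
Codon 3 (Arg): best is CGU at 35.2.
Codon 4 (Thr): best is ACG at 42.8.
Codon 5 (Gln): best is CAG at 30.6.
Codon 6 (Phe): best is UUU at 14.9.
Codon 7 (Gln): best is CAG at 30.6.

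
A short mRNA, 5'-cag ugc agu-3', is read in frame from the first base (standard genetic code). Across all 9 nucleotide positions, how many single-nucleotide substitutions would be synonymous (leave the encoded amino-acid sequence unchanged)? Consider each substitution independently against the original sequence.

Codon 1 (CAG, Gln): 1 synonymous substitution.
Codon 2 (UGC, Cys): 1 synonymous substitution.
Codon 3 (AGU, Ser): 1 synonymous substitution.
Total: 1 + 1 + 1 = 3.

3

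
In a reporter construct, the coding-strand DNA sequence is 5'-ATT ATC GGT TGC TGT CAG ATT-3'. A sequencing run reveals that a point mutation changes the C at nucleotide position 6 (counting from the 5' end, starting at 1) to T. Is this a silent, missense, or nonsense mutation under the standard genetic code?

Position 6 falls in codon 2: ATC → Ile.
After the substitution the codon is ATT → Ile.
Both encode Ile, so the change is synonymous.

silent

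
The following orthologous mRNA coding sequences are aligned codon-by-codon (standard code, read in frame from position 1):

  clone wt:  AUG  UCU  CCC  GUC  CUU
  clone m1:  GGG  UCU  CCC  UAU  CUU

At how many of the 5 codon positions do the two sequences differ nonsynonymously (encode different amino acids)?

Codon 1: AUG Met / GGG Gly — nonsynonymous.
Codon 2: UCU Ser / UCU Ser — identical.
Codon 3: CCC Pro / CCC Pro — identical.
Codon 4: GUC Val / UAU Tyr — nonsynonymous.
Codon 5: CUU Leu / CUU Leu — identical.
Nonsynonymous differences: 2.

2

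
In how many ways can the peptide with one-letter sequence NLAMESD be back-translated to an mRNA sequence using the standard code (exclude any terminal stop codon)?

1152

Asn: 2 codons.
Leu: 6 codons.
Ala: 4 codons.
Met: 1 codon.
Glu: 2 codons.
Ser: 6 codons.
Asp: 2 codons.
2 × 6 × 4 × 1 × 2 × 6 × 2 = 1152.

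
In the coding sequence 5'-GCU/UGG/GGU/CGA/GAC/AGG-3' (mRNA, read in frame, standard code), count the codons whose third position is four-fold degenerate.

Codon 1 GCU (Ala): third position 4-fold.
Codon 2 UGG (Trp): third position 1-fold.
Codon 3 GGU (Gly): third position 4-fold.
Codon 4 CGA (Arg): third position 4-fold.
Codon 5 GAC (Asp): third position 2-fold.
Codon 6 AGG (Arg): third position 2-fold.
Four-fold degenerate third positions: 3.

3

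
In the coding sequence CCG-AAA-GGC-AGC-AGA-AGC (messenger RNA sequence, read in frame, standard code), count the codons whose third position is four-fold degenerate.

2

Codon 1 CCG (Pro): third position 4-fold.
Codon 2 AAA (Lys): third position 2-fold.
Codon 3 GGC (Gly): third position 4-fold.
Codon 4 AGC (Ser): third position 2-fold.
Codon 5 AGA (Arg): third position 2-fold.
Codon 6 AGC (Ser): third position 2-fold.
Four-fold degenerate third positions: 2.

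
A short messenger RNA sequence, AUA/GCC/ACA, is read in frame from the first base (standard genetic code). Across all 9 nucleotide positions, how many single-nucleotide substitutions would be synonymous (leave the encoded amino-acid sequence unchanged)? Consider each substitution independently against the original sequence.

8

Codon 1 (AUA, Ile): 2 synonymous substitutions.
Codon 2 (GCC, Ala): 3 synonymous substitutions.
Codon 3 (ACA, Thr): 3 synonymous substitutions.
Total: 2 + 3 + 3 = 8.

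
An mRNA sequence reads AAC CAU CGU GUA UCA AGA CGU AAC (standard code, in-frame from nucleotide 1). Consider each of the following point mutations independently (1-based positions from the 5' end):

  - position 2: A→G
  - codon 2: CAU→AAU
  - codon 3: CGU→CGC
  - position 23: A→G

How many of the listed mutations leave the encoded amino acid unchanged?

1

Codon 1: AAC (Asn) → AGC (Ser) — missense.
Codon 2: CAU (His) → AAU (Asn) — missense.
Codon 3: CGU (Arg) → CGC (Arg) — synonymous.
Codon 8: AAC (Asn) → AGC (Ser) — missense.
Synonymous: 1 of 4.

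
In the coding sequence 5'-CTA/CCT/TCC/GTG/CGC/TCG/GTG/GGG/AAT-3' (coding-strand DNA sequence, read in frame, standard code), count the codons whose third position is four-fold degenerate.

Codon 1 CTA (Leu): third position 4-fold.
Codon 2 CCT (Pro): third position 4-fold.
Codon 3 TCC (Ser): third position 4-fold.
Codon 4 GTG (Val): third position 4-fold.
Codon 5 CGC (Arg): third position 4-fold.
Codon 6 TCG (Ser): third position 4-fold.
Codon 7 GTG (Val): third position 4-fold.
Codon 8 GGG (Gly): third position 4-fold.
Codon 9 AAT (Asn): third position 2-fold.
Four-fold degenerate third positions: 8.

8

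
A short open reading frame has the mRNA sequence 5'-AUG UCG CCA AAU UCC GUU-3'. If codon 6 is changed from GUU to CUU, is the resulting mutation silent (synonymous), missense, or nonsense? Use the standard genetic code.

Position 16 falls in codon 6: GUU → Val.
After the substitution the codon is CUU → Leu.
Val ≠ Leu, so this is a missense mutation.

missense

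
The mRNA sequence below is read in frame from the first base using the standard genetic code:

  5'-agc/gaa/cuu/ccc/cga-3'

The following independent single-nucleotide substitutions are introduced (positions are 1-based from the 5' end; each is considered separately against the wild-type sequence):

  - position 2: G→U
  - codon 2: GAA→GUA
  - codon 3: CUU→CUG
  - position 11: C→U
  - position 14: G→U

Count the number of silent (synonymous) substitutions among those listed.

Codon 1: AGC (Ser) → AUC (Ile) — missense.
Codon 2: GAA (Glu) → GUA (Val) — missense.
Codon 3: CUU (Leu) → CUG (Leu) — synonymous.
Codon 4: CCC (Pro) → CUC (Leu) — missense.
Codon 5: CGA (Arg) → CUA (Leu) — missense.
Synonymous: 1 of 5.

1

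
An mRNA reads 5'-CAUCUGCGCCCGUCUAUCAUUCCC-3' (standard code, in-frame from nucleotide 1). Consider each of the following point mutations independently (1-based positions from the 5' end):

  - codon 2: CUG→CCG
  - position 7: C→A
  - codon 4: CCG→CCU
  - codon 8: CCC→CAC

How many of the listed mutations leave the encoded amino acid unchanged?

Codon 2: CUG (Leu) → CCG (Pro) — missense.
Codon 3: CGC (Arg) → AGC (Ser) — missense.
Codon 4: CCG (Pro) → CCU (Pro) — synonymous.
Codon 8: CCC (Pro) → CAC (His) — missense.
Synonymous: 1 of 4.

1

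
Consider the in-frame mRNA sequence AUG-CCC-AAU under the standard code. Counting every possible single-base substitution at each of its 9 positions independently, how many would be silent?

Codon 1 (AUG, Met): 0 synonymous substitutions.
Codon 2 (CCC, Pro): 3 synonymous substitutions.
Codon 3 (AAU, Asn): 1 synonymous substitution.
Total: 0 + 3 + 1 = 4.

4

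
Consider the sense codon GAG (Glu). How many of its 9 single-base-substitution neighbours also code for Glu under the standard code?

1

Position 1: none → 0 synonymous.
Position 2: none → 0 synonymous.
Position 3: GAA → 1 synonymous.
Total: 0 + 0 + 1 = 1.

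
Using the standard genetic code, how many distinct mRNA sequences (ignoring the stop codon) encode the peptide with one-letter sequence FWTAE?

64

Phe: 2 codons.
Trp: 1 codon.
Thr: 4 codons.
Ala: 4 codons.
Glu: 2 codons.
2 × 1 × 4 × 4 × 2 = 64.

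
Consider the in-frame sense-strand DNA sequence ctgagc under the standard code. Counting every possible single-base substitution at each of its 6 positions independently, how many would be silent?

Codon 1 (CTG, Leu): 4 synonymous substitutions.
Codon 2 (AGC, Ser): 1 synonymous substitution.
Total: 4 + 1 = 5.

5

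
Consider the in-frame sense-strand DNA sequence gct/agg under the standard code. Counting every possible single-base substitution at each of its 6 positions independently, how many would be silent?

5

Codon 1 (GCT, Ala): 3 synonymous substitutions.
Codon 2 (AGG, Arg): 2 synonymous substitutions.
Total: 3 + 2 = 5.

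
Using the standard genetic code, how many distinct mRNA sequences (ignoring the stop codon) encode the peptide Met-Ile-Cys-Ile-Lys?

Met: 1 codon.
Ile: 3 codons.
Cys: 2 codons.
Ile: 3 codons.
Lys: 2 codons.
1 × 3 × 2 × 3 × 2 = 36.

36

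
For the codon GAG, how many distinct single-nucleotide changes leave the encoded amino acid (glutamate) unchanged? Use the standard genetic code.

Position 1: none → 0 synonymous.
Position 2: none → 0 synonymous.
Position 3: GAA → 1 synonymous.
Total: 0 + 0 + 1 = 1.

1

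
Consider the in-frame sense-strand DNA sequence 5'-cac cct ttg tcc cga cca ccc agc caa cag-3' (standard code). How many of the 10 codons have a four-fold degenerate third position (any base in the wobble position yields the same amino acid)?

5

Codon 1 CAC (His): third position 2-fold.
Codon 2 CCT (Pro): third position 4-fold.
Codon 3 TTG (Leu): third position 2-fold.
Codon 4 TCC (Ser): third position 4-fold.
Codon 5 CGA (Arg): third position 4-fold.
Codon 6 CCA (Pro): third position 4-fold.
Codon 7 CCC (Pro): third position 4-fold.
Codon 8 AGC (Ser): third position 2-fold.
Codon 9 CAA (Gln): third position 2-fold.
Codon 10 CAG (Gln): third position 2-fold.
Four-fold degenerate third positions: 5.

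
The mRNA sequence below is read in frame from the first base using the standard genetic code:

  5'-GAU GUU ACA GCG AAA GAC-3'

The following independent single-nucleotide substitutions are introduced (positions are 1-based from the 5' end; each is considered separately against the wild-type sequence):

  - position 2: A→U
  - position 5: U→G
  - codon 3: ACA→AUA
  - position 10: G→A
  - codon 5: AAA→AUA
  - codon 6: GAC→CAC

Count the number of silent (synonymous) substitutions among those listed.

0

Codon 1: GAU (Asp) → GUU (Val) — missense.
Codon 2: GUU (Val) → GGU (Gly) — missense.
Codon 3: ACA (Thr) → AUA (Ile) — missense.
Codon 4: GCG (Ala) → ACG (Thr) — missense.
Codon 5: AAA (Lys) → AUA (Ile) — missense.
Codon 6: GAC (Asp) → CAC (His) — missense.
Synonymous: 0 of 6.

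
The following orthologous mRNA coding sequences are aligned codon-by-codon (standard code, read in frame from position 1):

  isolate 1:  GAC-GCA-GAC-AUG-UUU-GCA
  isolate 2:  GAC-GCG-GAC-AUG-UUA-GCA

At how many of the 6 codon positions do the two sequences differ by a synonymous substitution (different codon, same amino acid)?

Codon 1: GAC Asp / GAC Asp — identical.
Codon 2: GCA Ala / GCG Ala — synonymous.
Codon 3: GAC Asp / GAC Asp — identical.
Codon 4: AUG Met / AUG Met — identical.
Codon 5: UUU Phe / UUA Leu — nonsynonymous.
Codon 6: GCA Ala / GCA Ala — identical.
Synonymous differences: 1.

1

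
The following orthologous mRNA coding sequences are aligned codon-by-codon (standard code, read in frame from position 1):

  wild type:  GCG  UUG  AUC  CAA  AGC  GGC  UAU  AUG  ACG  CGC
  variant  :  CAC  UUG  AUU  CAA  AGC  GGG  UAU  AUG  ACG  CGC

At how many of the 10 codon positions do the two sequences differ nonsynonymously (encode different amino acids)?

Codon 1: GCG Ala / CAC His — nonsynonymous.
Codon 2: UUG Leu / UUG Leu — identical.
Codon 3: AUC Ile / AUU Ile — synonymous.
Codon 4: CAA Gln / CAA Gln — identical.
Codon 5: AGC Ser / AGC Ser — identical.
Codon 6: GGC Gly / GGG Gly — synonymous.
Codon 7: UAU Tyr / UAU Tyr — identical.
Codon 8: AUG Met / AUG Met — identical.
Codon 9: ACG Thr / ACG Thr — identical.
Codon 10: CGC Arg / CGC Arg — identical.
Nonsynonymous differences: 1.

1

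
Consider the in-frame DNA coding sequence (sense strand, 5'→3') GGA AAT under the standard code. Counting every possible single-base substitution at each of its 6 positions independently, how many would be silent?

4

Codon 1 (GGA, Gly): 3 synonymous substitutions.
Codon 2 (AAT, Asn): 1 synonymous substitution.
Total: 3 + 1 = 4.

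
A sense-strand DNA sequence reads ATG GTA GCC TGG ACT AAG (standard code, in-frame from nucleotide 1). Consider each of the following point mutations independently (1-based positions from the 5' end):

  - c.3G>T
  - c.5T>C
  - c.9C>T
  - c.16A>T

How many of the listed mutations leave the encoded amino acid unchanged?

Codon 1: ATG (Met) → ATT (Ile) — missense.
Codon 2: GTA (Val) → GCA (Ala) — missense.
Codon 3: GCC (Ala) → GCT (Ala) — synonymous.
Codon 6: AAG (Lys) → TAG (Stop) — nonsense.
Synonymous: 1 of 4.

1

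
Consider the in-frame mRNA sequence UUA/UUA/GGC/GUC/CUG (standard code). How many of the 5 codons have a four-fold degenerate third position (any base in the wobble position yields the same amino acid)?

3

Codon 1 UUA (Leu): third position 2-fold.
Codon 2 UUA (Leu): third position 2-fold.
Codon 3 GGC (Gly): third position 4-fold.
Codon 4 GUC (Val): third position 4-fold.
Codon 5 CUG (Leu): third position 4-fold.
Four-fold degenerate third positions: 3.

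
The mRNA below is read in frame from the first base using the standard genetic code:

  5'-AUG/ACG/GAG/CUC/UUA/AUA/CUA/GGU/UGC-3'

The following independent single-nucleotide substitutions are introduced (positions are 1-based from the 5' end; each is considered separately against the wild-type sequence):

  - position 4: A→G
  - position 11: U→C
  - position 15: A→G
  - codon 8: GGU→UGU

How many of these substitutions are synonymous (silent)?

Codon 2: ACG (Thr) → GCG (Ala) — missense.
Codon 4: CUC (Leu) → CCC (Pro) — missense.
Codon 5: UUA (Leu) → UUG (Leu) — synonymous.
Codon 8: GGU (Gly) → UGU (Cys) — missense.
Synonymous: 1 of 4.

1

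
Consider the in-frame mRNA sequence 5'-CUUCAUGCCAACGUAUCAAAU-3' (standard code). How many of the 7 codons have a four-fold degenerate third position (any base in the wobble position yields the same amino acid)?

4

Codon 1 CUU (Leu): third position 4-fold.
Codon 2 CAU (His): third position 2-fold.
Codon 3 GCC (Ala): third position 4-fold.
Codon 4 AAC (Asn): third position 2-fold.
Codon 5 GUA (Val): third position 4-fold.
Codon 6 UCA (Ser): third position 4-fold.
Codon 7 AAU (Asn): third position 2-fold.
Four-fold degenerate third positions: 4.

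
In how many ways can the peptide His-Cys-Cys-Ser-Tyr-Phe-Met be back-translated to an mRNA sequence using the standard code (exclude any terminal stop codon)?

192

His: 2 codons.
Cys: 2 codons.
Cys: 2 codons.
Ser: 6 codons.
Tyr: 2 codons.
Phe: 2 codons.
Met: 1 codon.
2 × 2 × 2 × 6 × 2 × 2 × 1 = 192.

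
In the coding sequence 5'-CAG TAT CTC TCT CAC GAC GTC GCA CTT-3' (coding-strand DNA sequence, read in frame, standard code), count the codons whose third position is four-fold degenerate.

Codon 1 CAG (Gln): third position 2-fold.
Codon 2 TAT (Tyr): third position 2-fold.
Codon 3 CTC (Leu): third position 4-fold.
Codon 4 TCT (Ser): third position 4-fold.
Codon 5 CAC (His): third position 2-fold.
Codon 6 GAC (Asp): third position 2-fold.
Codon 7 GTC (Val): third position 4-fold.
Codon 8 GCA (Ala): third position 4-fold.
Codon 9 CTT (Leu): third position 4-fold.
Four-fold degenerate third positions: 5.

5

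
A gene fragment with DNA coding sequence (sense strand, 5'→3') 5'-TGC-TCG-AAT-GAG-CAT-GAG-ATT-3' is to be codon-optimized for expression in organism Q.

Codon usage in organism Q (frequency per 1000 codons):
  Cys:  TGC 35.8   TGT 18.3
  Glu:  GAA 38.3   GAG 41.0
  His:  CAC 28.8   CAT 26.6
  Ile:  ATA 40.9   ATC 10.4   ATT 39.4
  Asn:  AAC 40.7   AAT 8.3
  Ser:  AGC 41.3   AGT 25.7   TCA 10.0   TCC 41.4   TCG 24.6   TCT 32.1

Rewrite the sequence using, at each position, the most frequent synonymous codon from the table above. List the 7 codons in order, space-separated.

Codon 1 (Cys): best is TGC at 35.8.
Codon 2 (Ser): best is TCC at 41.4.
Codon 3 (Asn): best is AAC at 40.7.
Codon 4 (Glu): best is GAG at 41.0.
Codon 5 (His): best is CAC at 28.8.
Codon 6 (Glu): best is GAG at 41.0.
Codon 7 (Ile): best is ATA at 40.9.

TGC TCC AAC GAG CAC GAG ATA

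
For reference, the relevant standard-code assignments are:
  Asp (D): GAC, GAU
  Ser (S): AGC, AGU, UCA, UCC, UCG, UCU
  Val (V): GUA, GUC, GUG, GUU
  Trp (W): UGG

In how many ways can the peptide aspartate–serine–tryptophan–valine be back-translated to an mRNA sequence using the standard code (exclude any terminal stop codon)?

48

Asp: 2 codons.
Ser: 6 codons.
Trp: 1 codon.
Val: 4 codons.
2 × 6 × 1 × 4 = 48.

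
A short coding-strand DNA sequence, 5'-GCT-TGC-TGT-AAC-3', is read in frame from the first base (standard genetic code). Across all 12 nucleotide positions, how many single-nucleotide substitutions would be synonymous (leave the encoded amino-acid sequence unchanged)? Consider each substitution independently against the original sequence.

6

Codon 1 (GCT, Ala): 3 synonymous substitutions.
Codon 2 (TGC, Cys): 1 synonymous substitution.
Codon 3 (TGT, Cys): 1 synonymous substitution.
Codon 4 (AAC, Asn): 1 synonymous substitution.
Total: 3 + 1 + 1 + 1 = 6.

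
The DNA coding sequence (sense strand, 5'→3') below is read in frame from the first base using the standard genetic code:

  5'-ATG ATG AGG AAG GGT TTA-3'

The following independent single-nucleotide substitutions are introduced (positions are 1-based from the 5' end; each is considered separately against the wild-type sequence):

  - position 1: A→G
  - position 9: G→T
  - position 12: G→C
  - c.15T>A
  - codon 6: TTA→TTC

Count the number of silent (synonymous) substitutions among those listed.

Codon 1: ATG (Met) → GTG (Val) — missense.
Codon 3: AGG (Arg) → AGT (Ser) — missense.
Codon 4: AAG (Lys) → AAC (Asn) — missense.
Codon 5: GGT (Gly) → GGA (Gly) — synonymous.
Codon 6: TTA (Leu) → TTC (Phe) — missense.
Synonymous: 1 of 5.

1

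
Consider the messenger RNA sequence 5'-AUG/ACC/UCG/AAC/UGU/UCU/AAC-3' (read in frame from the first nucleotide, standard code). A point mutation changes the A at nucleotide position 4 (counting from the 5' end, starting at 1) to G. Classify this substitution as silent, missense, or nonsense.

missense

Position 4 falls in codon 2: ACC → Thr.
After the substitution the codon is GCC → Ala.
Thr ≠ Ala, so this is a missense mutation.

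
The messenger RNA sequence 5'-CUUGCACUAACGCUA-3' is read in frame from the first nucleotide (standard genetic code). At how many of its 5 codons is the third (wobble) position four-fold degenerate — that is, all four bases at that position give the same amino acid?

Codon 1 CUU (Leu): third position 4-fold.
Codon 2 GCA (Ala): third position 4-fold.
Codon 3 CUA (Leu): third position 4-fold.
Codon 4 ACG (Thr): third position 4-fold.
Codon 5 CUA (Leu): third position 4-fold.
Four-fold degenerate third positions: 5.

5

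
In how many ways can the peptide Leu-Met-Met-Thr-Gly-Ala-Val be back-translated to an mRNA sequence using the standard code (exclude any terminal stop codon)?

1536

Leu: 6 codons.
Met: 1 codon.
Met: 1 codon.
Thr: 4 codons.
Gly: 4 codons.
Ala: 4 codons.
Val: 4 codons.
6 × 1 × 1 × 4 × 4 × 4 × 4 = 1536.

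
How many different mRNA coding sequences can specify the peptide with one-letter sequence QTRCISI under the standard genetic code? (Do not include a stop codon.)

5184

Gln: 2 codons.
Thr: 4 codons.
Arg: 6 codons.
Cys: 2 codons.
Ile: 3 codons.
Ser: 6 codons.
Ile: 3 codons.
2 × 4 × 6 × 2 × 3 × 6 × 3 = 5184.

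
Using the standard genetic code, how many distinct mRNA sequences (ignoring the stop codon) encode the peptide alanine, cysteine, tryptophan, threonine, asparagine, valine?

256

Ala: 4 codons.
Cys: 2 codons.
Trp: 1 codon.
Thr: 4 codons.
Asn: 2 codons.
Val: 4 codons.
4 × 2 × 1 × 4 × 2 × 4 = 256.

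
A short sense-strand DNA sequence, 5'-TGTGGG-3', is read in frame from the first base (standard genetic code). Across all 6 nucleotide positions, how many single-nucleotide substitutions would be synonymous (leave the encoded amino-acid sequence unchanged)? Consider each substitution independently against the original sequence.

Codon 1 (TGT, Cys): 1 synonymous substitution.
Codon 2 (GGG, Gly): 3 synonymous substitutions.
Total: 1 + 3 = 4.

4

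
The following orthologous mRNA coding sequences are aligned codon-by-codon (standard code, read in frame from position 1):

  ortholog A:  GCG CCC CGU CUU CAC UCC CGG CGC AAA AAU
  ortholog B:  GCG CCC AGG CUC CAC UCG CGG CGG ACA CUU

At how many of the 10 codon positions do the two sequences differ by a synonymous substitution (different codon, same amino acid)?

Codon 1: GCG Ala / GCG Ala — identical.
Codon 2: CCC Pro / CCC Pro — identical.
Codon 3: CGU Arg / AGG Arg — synonymous.
Codon 4: CUU Leu / CUC Leu — synonymous.
Codon 5: CAC His / CAC His — identical.
Codon 6: UCC Ser / UCG Ser — synonymous.
Codon 7: CGG Arg / CGG Arg — identical.
Codon 8: CGC Arg / CGG Arg — synonymous.
Codon 9: AAA Lys / ACA Thr — nonsynonymous.
Codon 10: AAU Asn / CUU Leu — nonsynonymous.
Synonymous differences: 4.

4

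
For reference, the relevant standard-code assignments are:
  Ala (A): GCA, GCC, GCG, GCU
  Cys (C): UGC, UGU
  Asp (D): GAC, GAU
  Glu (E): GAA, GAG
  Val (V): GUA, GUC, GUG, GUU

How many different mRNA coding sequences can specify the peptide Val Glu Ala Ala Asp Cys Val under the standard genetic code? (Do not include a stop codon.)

2048

Val: 4 codons.
Glu: 2 codons.
Ala: 4 codons.
Ala: 4 codons.
Asp: 2 codons.
Cys: 2 codons.
Val: 4 codons.
4 × 2 × 4 × 4 × 2 × 2 × 4 = 2048.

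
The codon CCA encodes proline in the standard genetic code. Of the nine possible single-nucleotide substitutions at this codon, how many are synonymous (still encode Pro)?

Position 1: none → 0 synonymous.
Position 2: none → 0 synonymous.
Position 3: CCU, CCC, CCG → 3 synonymous.
Total: 0 + 0 + 3 = 3.

3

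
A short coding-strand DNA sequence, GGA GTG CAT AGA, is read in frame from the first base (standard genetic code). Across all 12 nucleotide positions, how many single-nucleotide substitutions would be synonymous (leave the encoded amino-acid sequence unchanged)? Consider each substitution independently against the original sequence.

9

Codon 1 (GGA, Gly): 3 synonymous substitutions.
Codon 2 (GTG, Val): 3 synonymous substitutions.
Codon 3 (CAT, His): 1 synonymous substitution.
Codon 4 (AGA, Arg): 2 synonymous substitutions.
Total: 3 + 3 + 1 + 2 = 9.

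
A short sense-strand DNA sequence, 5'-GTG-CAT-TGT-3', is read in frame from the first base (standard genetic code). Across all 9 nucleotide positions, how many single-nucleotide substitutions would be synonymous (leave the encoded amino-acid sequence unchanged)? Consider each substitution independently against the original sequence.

Codon 1 (GTG, Val): 3 synonymous substitutions.
Codon 2 (CAT, His): 1 synonymous substitution.
Codon 3 (TGT, Cys): 1 synonymous substitution.
Total: 3 + 1 + 1 = 5.

5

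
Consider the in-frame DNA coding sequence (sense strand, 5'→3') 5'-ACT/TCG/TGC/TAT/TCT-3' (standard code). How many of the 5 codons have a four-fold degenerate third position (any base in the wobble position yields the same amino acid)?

Codon 1 ACT (Thr): third position 4-fold.
Codon 2 TCG (Ser): third position 4-fold.
Codon 3 TGC (Cys): third position 2-fold.
Codon 4 TAT (Tyr): third position 2-fold.
Codon 5 TCT (Ser): third position 4-fold.
Four-fold degenerate third positions: 3.

3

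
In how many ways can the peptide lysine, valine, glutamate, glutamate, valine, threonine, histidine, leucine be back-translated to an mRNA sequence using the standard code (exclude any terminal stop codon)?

Lys: 2 codons.
Val: 4 codons.
Glu: 2 codons.
Glu: 2 codons.
Val: 4 codons.
Thr: 4 codons.
His: 2 codons.
Leu: 6 codons.
2 × 4 × 2 × 2 × 4 × 4 × 2 × 6 = 6144.

6144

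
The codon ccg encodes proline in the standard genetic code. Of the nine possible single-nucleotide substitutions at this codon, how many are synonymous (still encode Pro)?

3

Position 1: none → 0 synonymous.
Position 2: none → 0 synonymous.
Position 3: CCT, CCC, CCA → 3 synonymous.
Total: 0 + 0 + 3 = 3.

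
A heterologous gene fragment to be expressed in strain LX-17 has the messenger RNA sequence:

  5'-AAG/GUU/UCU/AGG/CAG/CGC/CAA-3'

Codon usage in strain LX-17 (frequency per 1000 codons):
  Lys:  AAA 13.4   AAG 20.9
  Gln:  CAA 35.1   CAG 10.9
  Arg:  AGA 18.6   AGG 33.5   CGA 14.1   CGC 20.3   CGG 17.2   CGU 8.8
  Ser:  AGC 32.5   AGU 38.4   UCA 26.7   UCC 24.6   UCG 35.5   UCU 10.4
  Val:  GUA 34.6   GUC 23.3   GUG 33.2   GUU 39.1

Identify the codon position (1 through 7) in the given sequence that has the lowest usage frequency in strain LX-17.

3

Codon 1 AAG (Lys): 20.9 per 1000.
Codon 2 GUU (Val): 39.1 per 1000.
Codon 3 UCU (Ser): 10.4 per 1000.
Codon 4 AGG (Arg): 33.5 per 1000.
Codon 5 CAG (Gln): 10.9 per 1000.
Codon 6 CGC (Arg): 20.3 per 1000.
Codon 7 CAA (Gln): 35.1 per 1000.
Lowest frequency is 10.4 at codon 3.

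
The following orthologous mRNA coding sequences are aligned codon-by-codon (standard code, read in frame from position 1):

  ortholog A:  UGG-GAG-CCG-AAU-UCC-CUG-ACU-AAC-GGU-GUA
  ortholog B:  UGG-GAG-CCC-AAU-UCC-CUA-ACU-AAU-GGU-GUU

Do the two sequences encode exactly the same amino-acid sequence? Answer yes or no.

Codon 1: UGG Trp / UGG Trp — identical.
Codon 2: GAG Glu / GAG Glu — identical.
Codon 3: CCG Pro / CCC Pro — synonymous.
Codon 4: AAU Asn / AAU Asn — identical.
Codon 5: UCC Ser / UCC Ser — identical.
Codon 6: CUG Leu / CUA Leu — synonymous.
Codon 7: ACU Thr / ACU Thr — identical.
Codon 8: AAC Asn / AAU Asn — synonymous.
Codon 9: GGU Gly / GGU Gly — identical.
Codon 10: GUA Val / GUU Val — synonymous.
Nonsynonymous differences: 0 → same protein.

yes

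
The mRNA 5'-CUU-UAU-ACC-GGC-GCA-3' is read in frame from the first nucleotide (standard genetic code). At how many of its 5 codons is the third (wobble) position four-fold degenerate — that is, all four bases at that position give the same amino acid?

4

Codon 1 CUU (Leu): third position 4-fold.
Codon 2 UAU (Tyr): third position 2-fold.
Codon 3 ACC (Thr): third position 4-fold.
Codon 4 GGC (Gly): third position 4-fold.
Codon 5 GCA (Ala): third position 4-fold.
Four-fold degenerate third positions: 4.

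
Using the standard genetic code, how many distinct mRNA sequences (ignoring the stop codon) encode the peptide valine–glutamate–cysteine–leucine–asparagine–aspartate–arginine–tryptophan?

2304

Val: 4 codons.
Glu: 2 codons.
Cys: 2 codons.
Leu: 6 codons.
Asn: 2 codons.
Asp: 2 codons.
Arg: 6 codons.
Trp: 1 codon.
4 × 2 × 2 × 6 × 2 × 2 × 6 × 1 = 2304.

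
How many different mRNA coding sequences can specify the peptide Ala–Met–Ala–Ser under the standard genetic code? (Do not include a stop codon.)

96

Ala: 4 codons.
Met: 1 codon.
Ala: 4 codons.
Ser: 6 codons.
4 × 1 × 4 × 6 = 96.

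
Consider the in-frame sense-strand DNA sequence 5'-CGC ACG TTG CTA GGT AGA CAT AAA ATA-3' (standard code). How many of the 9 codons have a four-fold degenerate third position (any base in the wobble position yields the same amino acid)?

Codon 1 CGC (Arg): third position 4-fold.
Codon 2 ACG (Thr): third position 4-fold.
Codon 3 TTG (Leu): third position 2-fold.
Codon 4 CTA (Leu): third position 4-fold.
Codon 5 GGT (Gly): third position 4-fold.
Codon 6 AGA (Arg): third position 2-fold.
Codon 7 CAT (His): third position 2-fold.
Codon 8 AAA (Lys): third position 2-fold.
Codon 9 ATA (Ile): third position 3-fold.
Four-fold degenerate third positions: 4.

4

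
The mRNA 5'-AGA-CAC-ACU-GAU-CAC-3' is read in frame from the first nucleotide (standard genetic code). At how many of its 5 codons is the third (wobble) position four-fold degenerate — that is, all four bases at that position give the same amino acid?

1

Codon 1 AGA (Arg): third position 2-fold.
Codon 2 CAC (His): third position 2-fold.
Codon 3 ACU (Thr): third position 4-fold.
Codon 4 GAU (Asp): third position 2-fold.
Codon 5 CAC (His): third position 2-fold.
Four-fold degenerate third positions: 1.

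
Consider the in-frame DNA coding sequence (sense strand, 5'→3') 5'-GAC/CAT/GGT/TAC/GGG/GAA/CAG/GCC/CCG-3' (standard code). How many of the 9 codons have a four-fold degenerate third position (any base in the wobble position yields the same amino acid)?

4

Codon 1 GAC (Asp): third position 2-fold.
Codon 2 CAT (His): third position 2-fold.
Codon 3 GGT (Gly): third position 4-fold.
Codon 4 TAC (Tyr): third position 2-fold.
Codon 5 GGG (Gly): third position 4-fold.
Codon 6 GAA (Glu): third position 2-fold.
Codon 7 CAG (Gln): third position 2-fold.
Codon 8 GCC (Ala): third position 4-fold.
Codon 9 CCG (Pro): third position 4-fold.
Four-fold degenerate third positions: 4.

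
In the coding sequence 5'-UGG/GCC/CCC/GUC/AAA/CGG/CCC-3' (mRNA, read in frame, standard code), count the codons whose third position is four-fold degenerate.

5

Codon 1 UGG (Trp): third position 1-fold.
Codon 2 GCC (Ala): third position 4-fold.
Codon 3 CCC (Pro): third position 4-fold.
Codon 4 GUC (Val): third position 4-fold.
Codon 5 AAA (Lys): third position 2-fold.
Codon 6 CGG (Arg): third position 4-fold.
Codon 7 CCC (Pro): third position 4-fold.
Four-fold degenerate third positions: 5.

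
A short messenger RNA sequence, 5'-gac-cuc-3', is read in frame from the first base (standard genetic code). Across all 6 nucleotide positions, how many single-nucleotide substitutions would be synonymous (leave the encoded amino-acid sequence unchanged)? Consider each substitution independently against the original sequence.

Codon 1 (GAC, Asp): 1 synonymous substitution.
Codon 2 (CUC, Leu): 3 synonymous substitutions.
Total: 1 + 3 = 4.

4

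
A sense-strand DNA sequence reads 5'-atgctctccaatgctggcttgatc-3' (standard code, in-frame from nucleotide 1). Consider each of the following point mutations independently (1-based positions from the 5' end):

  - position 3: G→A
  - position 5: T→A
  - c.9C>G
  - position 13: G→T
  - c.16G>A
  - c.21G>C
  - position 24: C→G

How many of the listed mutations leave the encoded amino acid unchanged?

Codon 1: ATG (Met) → ATA (Ile) — missense.
Codon 2: CTC (Leu) → CAC (His) — missense.
Codon 3: TCC (Ser) → TCG (Ser) — synonymous.
Codon 5: GCT (Ala) → TCT (Ser) — missense.
Codon 6: GGC (Gly) → AGC (Ser) — missense.
Codon 7: TTG (Leu) → TTC (Phe) — missense.
Codon 8: ATC (Ile) → ATG (Met) — missense.
Synonymous: 1 of 7.

1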